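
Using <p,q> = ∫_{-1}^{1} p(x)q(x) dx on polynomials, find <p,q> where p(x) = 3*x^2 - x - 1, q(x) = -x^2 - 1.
<p,q> = -8/15

Expand the product: p(x)·q(x) = -3*x^4 + x^3 - 2*x^2 + x + 1.
∫_{-1}^{1} of each monomial x^k gives [2/(k+1) if k even, 0 if k odd]. Integrating term-by-term (or equivalently evaluating the antiderivative F(x) = -3*x^5/5 + x^4/4 - 2*x^3/3 + x^2/2 + x at the endpoints):
  F(1) − F(−1) = 29/60 − (61/60) = -8/15.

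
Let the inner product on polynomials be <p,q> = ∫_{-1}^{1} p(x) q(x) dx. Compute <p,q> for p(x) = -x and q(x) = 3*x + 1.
<p,q> = -2

Expand the product: p(x)·q(x) = -3*x^2 - x.
∫_{-1}^{1} of each monomial x^k gives [2/(k+1) if k even, 0 if k odd]. Integrating term-by-term (or equivalently evaluating the antiderivative F(x) = -x^3 - x^2/2 at the endpoints):
  F(1) − F(−1) = -3/2 − (1/2) = -2.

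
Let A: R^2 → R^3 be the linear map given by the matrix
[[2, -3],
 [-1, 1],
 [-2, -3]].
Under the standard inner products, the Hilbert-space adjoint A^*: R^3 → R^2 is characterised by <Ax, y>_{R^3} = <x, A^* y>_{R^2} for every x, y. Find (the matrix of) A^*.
A^* = A^T =
[[2, -1, -2],
 [-3, 1, -3]]

For real matrices with standard dot products, the defining identity <Ax, y> = <x, A^* y> gives (Ax)^T y = x^T (A^*) y, i.e. x^T A^T y = x^T (A^*) y. Since this holds for all x, y, we must have A^* = A^T. Therefore
A^* =
[[2, -1, -2],
 [-3, 1, -3]].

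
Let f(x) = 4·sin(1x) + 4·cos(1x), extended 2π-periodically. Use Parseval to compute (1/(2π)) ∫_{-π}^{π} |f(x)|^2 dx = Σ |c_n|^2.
Σ |c_n|^2 = 16

Expand |f|^2 and use orthogonality of {sin(nx), cos(mx)} on [-π, π]:
  ∫_{-π}^{π} sin(nx)^2 dx = π, ∫ cos(mx)^2 dx = π, and cross terms integrate to 0.
So ∫_{-π}^{π} f(x)^2 dx = 4^2 · π + 4^2 · π = (16 + 16)π.
Divide by 2π: (16 + 16)/2 = 16.
By Parseval, this equals Σ |c_n|^2.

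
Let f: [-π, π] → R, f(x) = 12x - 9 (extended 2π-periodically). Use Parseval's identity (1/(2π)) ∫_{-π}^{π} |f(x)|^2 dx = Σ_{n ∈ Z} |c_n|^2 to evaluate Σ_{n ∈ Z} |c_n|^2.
Σ |c_n|^2 = 48π^2 + 81

Expand and integrate term by term over [-π, π]:
  ∫ (12x)^2 dx = 144·(2π^3/3); ∫ 2·12·(-9)·x dx = 0 (odd integrand); ∫ (-9)^2 dx = 81·2π.
So (1/(2π)) ∫_{-π}^{π} (12x - 9)^2 dx = 144π^2/3 + 81 = 48π^2 + 81.
Parseval ⇒ Σ |c_n|^2 = 48π^2 + 81.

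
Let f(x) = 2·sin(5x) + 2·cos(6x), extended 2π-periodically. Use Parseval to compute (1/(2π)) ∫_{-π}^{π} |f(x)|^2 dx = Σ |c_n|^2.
Σ |c_n|^2 = 4

Expand |f|^2 and use orthogonality of {sin(nx), cos(mx)} on [-π, π]:
  ∫_{-π}^{π} sin(nx)^2 dx = π, ∫ cos(mx)^2 dx = π, and cross terms integrate to 0.
So ∫_{-π}^{π} f(x)^2 dx = 2^2 · π + 2^2 · π = (4 + 4)π.
Divide by 2π: (4 + 4)/2 = 4.
By Parseval, this equals Σ |c_n|^2.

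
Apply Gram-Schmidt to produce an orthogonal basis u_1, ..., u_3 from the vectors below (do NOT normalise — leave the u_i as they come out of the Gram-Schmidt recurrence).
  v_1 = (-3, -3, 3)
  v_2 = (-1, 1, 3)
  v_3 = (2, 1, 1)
Orthogonal basis:
  u_1 = (-3, -3, 3)
  u_2 = (0, 2, 2)
  u_3 = (4/3, -2/3, 2/3)

Apply the Gram-Schmidt recurrence
  u_1 = v_1
  u_i = v_i − Σ_{j<i} ((v_i · u_j) / (u_j · u_j)) · u_j.

Step by step this gives:
  u_1 = (-3, -3, 3)
  u_2 = (0, 2, 2)
  u_3 = (4/3, -2/3, 2/3)

Orthogonality check:
  u_2 · u_1 = 0 (should be 0)
  u_3 · u_1 = 0 (should be 0)
  u_3 · u_2 = 0 (should be 0)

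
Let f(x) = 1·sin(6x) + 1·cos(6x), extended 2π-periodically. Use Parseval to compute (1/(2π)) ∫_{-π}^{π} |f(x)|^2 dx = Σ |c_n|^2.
Σ |c_n|^2 = 1

Expand |f|^2 and use orthogonality of {sin(nx), cos(mx)} on [-π, π]:
  ∫_{-π}^{π} sin(nx)^2 dx = π, ∫ cos(mx)^2 dx = π, and cross terms integrate to 0.
So ∫_{-π}^{π} f(x)^2 dx = 1^2 · π + 1^2 · π = (1 + 1)π.
Divide by 2π: (1 + 1)/2 = 1.
By Parseval, this equals Σ |c_n|^2.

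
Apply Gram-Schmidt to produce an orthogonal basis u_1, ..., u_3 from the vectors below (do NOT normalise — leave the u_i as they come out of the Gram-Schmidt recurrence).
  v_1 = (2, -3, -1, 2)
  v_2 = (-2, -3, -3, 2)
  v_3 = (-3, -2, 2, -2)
Orthogonal basis:
  u_1 = (2, -3, -1, 2)
  u_2 = (-10/3, -1, -7/3, 2/3)
  u_3 = (-11/9, -8/3, 22/9, -14/9)

Apply the Gram-Schmidt recurrence
  u_1 = v_1
  u_i = v_i − Σ_{j<i} ((v_i · u_j) / (u_j · u_j)) · u_j.

Step by step this gives:
  u_1 = (2, -3, -1, 2)
  u_2 = (-10/3, -1, -7/3, 2/3)
  u_3 = (-11/9, -8/3, 22/9, -14/9)

Orthogonality check:
  u_2 · u_1 = 0 (should be 0)
  u_3 · u_1 = 0 (should be 0)
  u_3 · u_2 = 0 (should be 0)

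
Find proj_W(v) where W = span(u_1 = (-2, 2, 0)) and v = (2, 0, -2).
proj_W(v) = (1, -1, 0)

Set up U = [u_1 | ... | u_1] ∈ R^(3×1). The projector onto W = col(U) is P = U (U^T U)^(-1) U^T.
Compute U^T U =
  [8],
and U^T v = (-4).
Solve U^T U · c = U^T v for the coefficients: c = (-1/2). The projection is proj_W(v) = U c.
Check: (v - proj_W(v)) · u_1 = 0  (should be 0).
Result: proj_W(v) = (1, -1, 0).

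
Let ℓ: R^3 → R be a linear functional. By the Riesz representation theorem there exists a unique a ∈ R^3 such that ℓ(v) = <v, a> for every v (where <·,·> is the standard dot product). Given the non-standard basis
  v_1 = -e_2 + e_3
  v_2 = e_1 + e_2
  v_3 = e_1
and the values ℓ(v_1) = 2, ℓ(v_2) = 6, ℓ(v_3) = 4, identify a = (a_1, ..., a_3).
a = (4, 2, 4)

Write a = (a_1, ..., a_3) in the standard basis. For each basis vector v_i, ℓ(v_i) = <v_i, a> is a linear equation in the a_j's. Collect the n equations into a matrix system V a = ℓ, where row i of V is v_i (expressed in the standard basis). Since V is invertible (lower-triangular with 1s on the diagonal, up to permutation), solve by back-substitution:
  V =
[[0, -1, 1],
 [1, 1, 0],
 [1, 0, 0]]
  V a = (2, 6, 4)
Solving gives a = (4, 2, 4).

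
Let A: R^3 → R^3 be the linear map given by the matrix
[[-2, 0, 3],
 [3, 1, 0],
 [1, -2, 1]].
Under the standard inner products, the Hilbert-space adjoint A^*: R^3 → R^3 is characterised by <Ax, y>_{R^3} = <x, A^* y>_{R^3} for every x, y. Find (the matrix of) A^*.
A^* = A^T =
[[-2, 3, 1],
 [0, 1, -2],
 [3, 0, 1]]

For real matrices with standard dot products, the defining identity <Ax, y> = <x, A^* y> gives (Ax)^T y = x^T (A^*) y, i.e. x^T A^T y = x^T (A^*) y. Since this holds for all x, y, we must have A^* = A^T. Therefore
A^* =
[[-2, 3, 1],
 [0, 1, -2],
 [3, 0, 1]].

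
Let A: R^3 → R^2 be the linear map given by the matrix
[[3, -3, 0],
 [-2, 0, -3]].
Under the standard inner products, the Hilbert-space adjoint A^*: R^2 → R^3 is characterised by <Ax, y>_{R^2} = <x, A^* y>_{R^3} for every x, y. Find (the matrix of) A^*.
A^* = A^T =
[[3, -2],
 [-3, 0],
 [0, -3]]

For real matrices with standard dot products, the defining identity <Ax, y> = <x, A^* y> gives (Ax)^T y = x^T (A^*) y, i.e. x^T A^T y = x^T (A^*) y. Since this holds for all x, y, we must have A^* = A^T. Therefore
A^* =
[[3, -2],
 [-3, 0],
 [0, -3]].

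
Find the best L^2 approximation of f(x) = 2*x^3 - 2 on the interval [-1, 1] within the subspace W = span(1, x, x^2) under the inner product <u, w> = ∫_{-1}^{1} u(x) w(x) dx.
g(x) = 6*x/5 - 2

The best approximation g ∈ W is the orthogonal projection of f onto W. Writing g = a_0 + a_1 x + a_2 x^2, the coefficients solve the normal equations G · a = b where
  G_{ij} = <φ_i, φ_j> and b_i = <f, φ_i>, with φ_0 = 1, φ_1 = x, φ_2 = x^2.
G =
  [2, 0, 2/3]
  [0, 2/3, 0]
  [2/3, 0, 2/5],
b = (-4, 4/5, -4/3).
Solving gives a_0 = -2, a_1 = 6/5, a_2 = 0, so
  g(x) = 6*x/5 - 2.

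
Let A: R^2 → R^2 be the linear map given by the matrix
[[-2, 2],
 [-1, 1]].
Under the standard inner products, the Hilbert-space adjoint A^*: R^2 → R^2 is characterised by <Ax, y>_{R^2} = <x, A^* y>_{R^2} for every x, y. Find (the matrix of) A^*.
A^* = A^T =
[[-2, -1],
 [2, 1]]

For real matrices with standard dot products, the defining identity <Ax, y> = <x, A^* y> gives (Ax)^T y = x^T (A^*) y, i.e. x^T A^T y = x^T (A^*) y. Since this holds for all x, y, we must have A^* = A^T. Therefore
A^* =
[[-2, -1],
 [2, 1]].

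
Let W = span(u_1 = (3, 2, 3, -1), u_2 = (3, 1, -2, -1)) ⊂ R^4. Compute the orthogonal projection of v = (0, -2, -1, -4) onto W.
proj_W(v) = (41/103, -28/309, -427/309, -41/309)

Set up U = [u_1 | ... | u_2] ∈ R^(4×2). The projector onto W = col(U) is P = U (U^T U)^(-1) U^T.
Compute U^T U =
  [23, 6]
  [6, 15],
and U^T v = (-3, 4).
Solve U^T U · c = U^T v for the coefficients: c = (-23/103, 110/309). The projection is proj_W(v) = U c.
Check: (v - proj_W(v)) · u_1 = 0  (should be 0).
Check: (v - proj_W(v)) · u_2 = 0  (should be 0).
Result: proj_W(v) = (41/103, -28/309, -427/309, -41/309).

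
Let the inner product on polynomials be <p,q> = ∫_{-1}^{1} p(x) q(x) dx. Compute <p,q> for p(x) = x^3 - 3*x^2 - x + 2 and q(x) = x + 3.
<p,q> = 86/15

Expand the product: p(x)·q(x) = x^4 - 10*x^2 - x + 6.
∫_{-1}^{1} of each monomial x^k gives [2/(k+1) if k even, 0 if k odd]. Integrating term-by-term (or equivalently evaluating the antiderivative F(x) = x^5/5 - 10*x^3/3 - x^2/2 + 6*x at the endpoints):
  F(1) − F(−1) = 71/30 − (-101/30) = 86/15.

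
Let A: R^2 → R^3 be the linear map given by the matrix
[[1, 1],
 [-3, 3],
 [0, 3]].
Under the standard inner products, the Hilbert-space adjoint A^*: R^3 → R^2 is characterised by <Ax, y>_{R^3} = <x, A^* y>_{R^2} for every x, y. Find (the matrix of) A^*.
A^* = A^T =
[[1, -3, 0],
 [1, 3, 3]]

For real matrices with standard dot products, the defining identity <Ax, y> = <x, A^* y> gives (Ax)^T y = x^T (A^*) y, i.e. x^T A^T y = x^T (A^*) y. Since this holds for all x, y, we must have A^* = A^T. Therefore
A^* =
[[1, -3, 0],
 [1, 3, 3]].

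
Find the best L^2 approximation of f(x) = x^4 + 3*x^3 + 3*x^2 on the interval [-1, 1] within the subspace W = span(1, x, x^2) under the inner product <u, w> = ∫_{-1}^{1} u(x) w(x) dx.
g(x) = 27*x^2/7 + 9*x/5 - 3/35

The best approximation g ∈ W is the orthogonal projection of f onto W. Writing g = a_0 + a_1 x + a_2 x^2, the coefficients solve the normal equations G · a = b where
  G_{ij} = <φ_i, φ_j> and b_i = <f, φ_i>, with φ_0 = 1, φ_1 = x, φ_2 = x^2.
G =
  [2, 0, 2/3]
  [0, 2/3, 0]
  [2/3, 0, 2/5],
b = (12/5, 6/5, 52/35).
Solving gives a_0 = -3/35, a_1 = 9/5, a_2 = 27/7, so
  g(x) = 27*x^2/7 + 9*x/5 - 3/35.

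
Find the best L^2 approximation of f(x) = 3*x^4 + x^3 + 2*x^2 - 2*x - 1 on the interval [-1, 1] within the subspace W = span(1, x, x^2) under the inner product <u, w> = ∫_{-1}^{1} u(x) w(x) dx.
g(x) = 32*x^2/7 - 7*x/5 - 44/35

The best approximation g ∈ W is the orthogonal projection of f onto W. Writing g = a_0 + a_1 x + a_2 x^2, the coefficients solve the normal equations G · a = b where
  G_{ij} = <φ_i, φ_j> and b_i = <f, φ_i>, with φ_0 = 1, φ_1 = x, φ_2 = x^2.
G =
  [2, 0, 2/3]
  [0, 2/3, 0]
  [2/3, 0, 2/5],
b = (8/15, -14/15, 104/105).
Solving gives a_0 = -44/35, a_1 = -7/5, a_2 = 32/7, so
  g(x) = 32*x^2/7 - 7*x/5 - 44/35.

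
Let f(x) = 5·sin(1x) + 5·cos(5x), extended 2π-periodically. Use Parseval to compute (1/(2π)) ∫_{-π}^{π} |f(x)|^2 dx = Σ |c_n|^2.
Σ |c_n|^2 = 25

Expand |f|^2 and use orthogonality of {sin(nx), cos(mx)} on [-π, π]:
  ∫_{-π}^{π} sin(nx)^2 dx = π, ∫ cos(mx)^2 dx = π, and cross terms integrate to 0.
So ∫_{-π}^{π} f(x)^2 dx = 5^2 · π + 5^2 · π = (25 + 25)π.
Divide by 2π: (25 + 25)/2 = 25.
By Parseval, this equals Σ |c_n|^2.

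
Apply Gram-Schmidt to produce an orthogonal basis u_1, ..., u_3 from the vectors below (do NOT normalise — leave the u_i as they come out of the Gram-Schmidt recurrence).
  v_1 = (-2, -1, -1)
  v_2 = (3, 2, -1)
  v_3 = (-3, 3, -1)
Orthogonal basis:
  u_1 = (-2, -1, -1)
  u_2 = (2/3, 5/6, -13/6)
  u_3 = (-69/35, 23/7, 23/35)

Apply the Gram-Schmidt recurrence
  u_1 = v_1
  u_i = v_i − Σ_{j<i} ((v_i · u_j) / (u_j · u_j)) · u_j.

Step by step this gives:
  u_1 = (-2, -1, -1)
  u_2 = (2/3, 5/6, -13/6)
  u_3 = (-69/35, 23/7, 23/35)

Orthogonality check:
  u_2 · u_1 = 0 (should be 0)
  u_3 · u_1 = 0 (should be 0)
  u_3 · u_2 = 0 (should be 0)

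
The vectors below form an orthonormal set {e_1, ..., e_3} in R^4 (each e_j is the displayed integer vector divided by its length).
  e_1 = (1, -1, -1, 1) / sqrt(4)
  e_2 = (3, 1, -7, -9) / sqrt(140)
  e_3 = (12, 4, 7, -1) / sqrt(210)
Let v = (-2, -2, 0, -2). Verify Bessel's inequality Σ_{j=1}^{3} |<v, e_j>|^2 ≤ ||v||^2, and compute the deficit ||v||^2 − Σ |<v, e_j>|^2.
Σ |<v, e_j>|^2 = 6; ||v||^2 = 12; deficit = 6

Write each e_j = u_j / sqrt(<u_j, u_j>) where u_j is the displayed integer vector. Then <v, e_j> = <v, u_j> / sqrt(<u_j, u_j>), so |<v, e_j>|^2 = <v, u_j>^2 / <u_j, u_j>.
Coefficients: <v, e_1> = -2/sqrt(4), <v, e_2> = 10/sqrt(140), <v, e_3> = -30/sqrt(210).
Square and sum: Σ |<v, e_j>|^2 = 6.
Compute ||v||^2 = v·v = 12.
Deficit = 12 − 6 = 6 ≥ 0, confirming Bessel's inequality. (The deficit equals ||v − Σ <v,e_j> e_j||^2, the squared distance from v to span{e_j}.)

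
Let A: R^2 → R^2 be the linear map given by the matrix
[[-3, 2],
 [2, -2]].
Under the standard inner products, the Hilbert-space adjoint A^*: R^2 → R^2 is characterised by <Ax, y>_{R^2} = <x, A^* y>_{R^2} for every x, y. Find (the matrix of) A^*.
A^* = A^T =
[[-3, 2],
 [2, -2]]

For real matrices with standard dot products, the defining identity <Ax, y> = <x, A^* y> gives (Ax)^T y = x^T (A^*) y, i.e. x^T A^T y = x^T (A^*) y. Since this holds for all x, y, we must have A^* = A^T. Therefore
A^* =
[[-3, 2],
 [2, -2]].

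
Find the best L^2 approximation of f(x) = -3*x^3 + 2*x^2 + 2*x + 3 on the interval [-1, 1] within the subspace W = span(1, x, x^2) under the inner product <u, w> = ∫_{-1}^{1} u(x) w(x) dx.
g(x) = 2*x^2 + x/5 + 3

The best approximation g ∈ W is the orthogonal projection of f onto W. Writing g = a_0 + a_1 x + a_2 x^2, the coefficients solve the normal equations G · a = b where
  G_{ij} = <φ_i, φ_j> and b_i = <f, φ_i>, with φ_0 = 1, φ_1 = x, φ_2 = x^2.
G =
  [2, 0, 2/3]
  [0, 2/3, 0]
  [2/3, 0, 2/5],
b = (22/3, 2/15, 14/5).
Solving gives a_0 = 3, a_1 = 1/5, a_2 = 2, so
  g(x) = 2*x^2 + x/5 + 3.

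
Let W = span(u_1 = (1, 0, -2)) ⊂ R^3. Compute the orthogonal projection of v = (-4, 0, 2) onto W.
proj_W(v) = (-8/5, 0, 16/5)

Set up U = [u_1 | ... | u_1] ∈ R^(3×1). The projector onto W = col(U) is P = U (U^T U)^(-1) U^T.
Compute U^T U =
  [5],
and U^T v = (-8).
Solve U^T U · c = U^T v for the coefficients: c = (-8/5). The projection is proj_W(v) = U c.
Check: (v - proj_W(v)) · u_1 = 0  (should be 0).
Result: proj_W(v) = (-8/5, 0, 16/5).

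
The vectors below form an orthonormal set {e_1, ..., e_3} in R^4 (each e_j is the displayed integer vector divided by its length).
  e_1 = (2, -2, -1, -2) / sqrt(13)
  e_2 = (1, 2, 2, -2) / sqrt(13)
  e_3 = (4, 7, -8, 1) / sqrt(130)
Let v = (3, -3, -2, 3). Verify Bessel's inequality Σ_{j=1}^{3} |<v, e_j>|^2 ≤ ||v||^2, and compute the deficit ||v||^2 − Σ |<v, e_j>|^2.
Σ |<v, e_j>|^2 = 243/13; ||v||^2 = 31; deficit = 160/13

Write each e_j = u_j / sqrt(<u_j, u_j>) where u_j is the displayed integer vector. Then <v, e_j> = <v, u_j> / sqrt(<u_j, u_j>), so |<v, e_j>|^2 = <v, u_j>^2 / <u_j, u_j>.
Coefficients: <v, e_1> = 8/sqrt(13), <v, e_2> = -13/sqrt(13), <v, e_3> = 10/sqrt(130).
Square and sum: Σ |<v, e_j>|^2 = 243/13.
Compute ||v||^2 = v·v = 31.
Deficit = 31 − 243/13 = 160/13 ≥ 0, confirming Bessel's inequality. (The deficit equals ||v − Σ <v,e_j> e_j||^2, the squared distance from v to span{e_j}.)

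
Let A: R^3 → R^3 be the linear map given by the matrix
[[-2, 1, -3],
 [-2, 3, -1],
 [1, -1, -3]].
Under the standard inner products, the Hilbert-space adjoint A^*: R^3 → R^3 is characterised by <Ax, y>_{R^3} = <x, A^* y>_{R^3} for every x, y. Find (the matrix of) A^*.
A^* = A^T =
[[-2, -2, 1],
 [1, 3, -1],
 [-3, -1, -3]]

For real matrices with standard dot products, the defining identity <Ax, y> = <x, A^* y> gives (Ax)^T y = x^T (A^*) y, i.e. x^T A^T y = x^T (A^*) y. Since this holds for all x, y, we must have A^* = A^T. Therefore
A^* =
[[-2, -2, 1],
 [1, 3, -1],
 [-3, -1, -3]].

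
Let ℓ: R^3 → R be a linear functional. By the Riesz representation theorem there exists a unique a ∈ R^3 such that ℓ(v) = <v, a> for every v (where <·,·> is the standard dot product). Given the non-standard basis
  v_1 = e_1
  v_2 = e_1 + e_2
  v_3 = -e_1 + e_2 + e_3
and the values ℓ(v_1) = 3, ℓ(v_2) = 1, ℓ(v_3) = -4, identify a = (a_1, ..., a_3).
a = (3, -2, 1)

Write a = (a_1, ..., a_3) in the standard basis. For each basis vector v_i, ℓ(v_i) = <v_i, a> is a linear equation in the a_j's. Collect the n equations into a matrix system V a = ℓ, where row i of V is v_i (expressed in the standard basis). Since V is invertible (lower-triangular with 1s on the diagonal, up to permutation), solve by back-substitution:
  V =
[[1, 0, 0],
 [1, 1, 0],
 [-1, 1, 1]]
  V a = (3, 1, -4)
Solving gives a = (3, -2, 1).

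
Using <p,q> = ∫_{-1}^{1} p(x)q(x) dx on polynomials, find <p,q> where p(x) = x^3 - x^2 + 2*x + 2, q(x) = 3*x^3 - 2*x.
<p,q> = -22/105

Expand the product: p(x)·q(x) = 3*x^6 - 3*x^5 + 4*x^4 + 8*x^3 - 4*x^2 - 4*x.
∫_{-1}^{1} of each monomial x^k gives [2/(k+1) if k even, 0 if k odd]. Integrating term-by-term (or equivalently evaluating the antiderivative F(x) = 3*x^7/7 - x^6/2 + 4*x^5/5 + 2*x^4 - 4*x^3/3 - 2*x^2 at the endpoints):
  F(1) − F(−1) = -127/210 − (-83/210) = -22/105.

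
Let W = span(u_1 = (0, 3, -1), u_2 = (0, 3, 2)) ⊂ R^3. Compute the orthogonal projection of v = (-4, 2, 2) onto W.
proj_W(v) = (0, 2, 2)

Set up U = [u_1 | ... | u_2] ∈ R^(3×2). The projector onto W = col(U) is P = U (U^T U)^(-1) U^T.
Compute U^T U =
  [10, 7]
  [7, 13],
and U^T v = (4, 10).
Solve U^T U · c = U^T v for the coefficients: c = (-2/9, 8/9). The projection is proj_W(v) = U c.
Check: (v - proj_W(v)) · u_1 = 0  (should be 0).
Check: (v - proj_W(v)) · u_2 = 0  (should be 0).
Result: proj_W(v) = (0, 2, 2).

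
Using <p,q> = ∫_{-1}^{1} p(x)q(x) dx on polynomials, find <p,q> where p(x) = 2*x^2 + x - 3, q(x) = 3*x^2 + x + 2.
<p,q> = -184/15

Expand the product: p(x)·q(x) = 6*x^4 + 5*x^3 - 4*x^2 - x - 6.
∫_{-1}^{1} of each monomial x^k gives [2/(k+1) if k even, 0 if k odd]. Integrating term-by-term (or equivalently evaluating the antiderivative F(x) = 6*x^5/5 + 5*x^4/4 - 4*x^3/3 - x^2/2 - 6*x at the endpoints):
  F(1) − F(−1) = -323/60 − (413/60) = -184/15.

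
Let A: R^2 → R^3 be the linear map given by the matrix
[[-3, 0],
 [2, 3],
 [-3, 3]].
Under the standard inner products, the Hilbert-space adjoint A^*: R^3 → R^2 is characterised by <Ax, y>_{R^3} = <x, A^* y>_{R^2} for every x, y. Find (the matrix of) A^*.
A^* = A^T =
[[-3, 2, -3],
 [0, 3, 3]]

For real matrices with standard dot products, the defining identity <Ax, y> = <x, A^* y> gives (Ax)^T y = x^T (A^*) y, i.e. x^T A^T y = x^T (A^*) y. Since this holds for all x, y, we must have A^* = A^T. Therefore
A^* =
[[-3, 2, -3],
 [0, 3, 3]].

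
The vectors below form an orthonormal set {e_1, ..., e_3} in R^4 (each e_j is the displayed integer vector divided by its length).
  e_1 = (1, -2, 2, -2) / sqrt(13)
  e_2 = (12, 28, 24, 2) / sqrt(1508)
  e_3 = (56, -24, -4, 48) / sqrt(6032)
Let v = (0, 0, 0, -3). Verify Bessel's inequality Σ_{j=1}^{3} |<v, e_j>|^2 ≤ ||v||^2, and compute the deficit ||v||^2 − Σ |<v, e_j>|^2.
Σ |<v, e_j>|^2 = 81/13; ||v||^2 = 9; deficit = 36/13

Write each e_j = u_j / sqrt(<u_j, u_j>) where u_j is the displayed integer vector. Then <v, e_j> = <v, u_j> / sqrt(<u_j, u_j>), so |<v, e_j>|^2 = <v, u_j>^2 / <u_j, u_j>.
Coefficients: <v, e_1> = 6/sqrt(13), <v, e_2> = -6/sqrt(1508), <v, e_3> = -144/sqrt(6032).
Square and sum: Σ |<v, e_j>|^2 = 81/13.
Compute ||v||^2 = v·v = 9.
Deficit = 9 − 81/13 = 36/13 ≥ 0, confirming Bessel's inequality. (The deficit equals ||v − Σ <v,e_j> e_j||^2, the squared distance from v to span{e_j}.)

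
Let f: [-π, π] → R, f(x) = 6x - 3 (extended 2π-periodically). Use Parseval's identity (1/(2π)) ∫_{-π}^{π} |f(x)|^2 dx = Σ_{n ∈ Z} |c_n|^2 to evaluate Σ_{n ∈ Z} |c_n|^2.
Σ |c_n|^2 = 12π^2 + 9

Expand and integrate term by term over [-π, π]:
  ∫ (6x)^2 dx = 36·(2π^3/3); ∫ 2·6·(-3)·x dx = 0 (odd integrand); ∫ (-3)^2 dx = 9·2π.
So (1/(2π)) ∫_{-π}^{π} (6x - 3)^2 dx = 36π^2/3 + 9 = 12π^2 + 9.
Parseval ⇒ Σ |c_n|^2 = 12π^2 + 9.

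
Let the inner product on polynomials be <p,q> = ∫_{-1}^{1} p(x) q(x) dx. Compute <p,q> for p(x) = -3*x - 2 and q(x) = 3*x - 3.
<p,q> = 6

Expand the product: p(x)·q(x) = -9*x^2 + 3*x + 6.
∫_{-1}^{1} of each monomial x^k gives [2/(k+1) if k even, 0 if k odd]. Integrating term-by-term (or equivalently evaluating the antiderivative F(x) = -3*x^3 + 3*x^2/2 + 6*x at the endpoints):
  F(1) − F(−1) = 9/2 − (-3/2) = 6.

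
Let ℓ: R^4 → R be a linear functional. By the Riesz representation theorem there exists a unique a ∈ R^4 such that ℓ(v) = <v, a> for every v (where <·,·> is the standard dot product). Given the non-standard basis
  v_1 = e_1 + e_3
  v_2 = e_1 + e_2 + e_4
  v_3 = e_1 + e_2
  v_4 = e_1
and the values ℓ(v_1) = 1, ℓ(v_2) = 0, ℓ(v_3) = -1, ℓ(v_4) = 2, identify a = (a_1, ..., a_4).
a = (2, -3, -1, 1)

Write a = (a_1, ..., a_4) in the standard basis. For each basis vector v_i, ℓ(v_i) = <v_i, a> is a linear equation in the a_j's. Collect the n equations into a matrix system V a = ℓ, where row i of V is v_i (expressed in the standard basis). Since V is invertible (lower-triangular with 1s on the diagonal, up to permutation), solve by back-substitution:
  V =
[[1, 0, 1, 0],
 [1, 1, 0, 1],
 [1, 1, 0, 0],
 [1, 0, 0, 0]]
  V a = (1, 0, -1, 2)
Solving gives a = (2, -3, -1, 1).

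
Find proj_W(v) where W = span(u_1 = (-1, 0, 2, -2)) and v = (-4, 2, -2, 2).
proj_W(v) = (4/9, 0, -8/9, 8/9)

Set up U = [u_1 | ... | u_1] ∈ R^(4×1). The projector onto W = col(U) is P = U (U^T U)^(-1) U^T.
Compute U^T U =
  [9],
and U^T v = (-4).
Solve U^T U · c = U^T v for the coefficients: c = (-4/9). The projection is proj_W(v) = U c.
Check: (v - proj_W(v)) · u_1 = 0  (should be 0).
Result: proj_W(v) = (4/9, 0, -8/9, 8/9).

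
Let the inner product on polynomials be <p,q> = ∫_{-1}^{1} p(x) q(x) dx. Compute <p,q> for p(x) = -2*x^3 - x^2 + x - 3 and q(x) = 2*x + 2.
<p,q> = -68/5

Expand the product: p(x)·q(x) = -4*x^4 - 6*x^3 - 4*x - 6.
∫_{-1}^{1} of each monomial x^k gives [2/(k+1) if k even, 0 if k odd]. Integrating term-by-term (or equivalently evaluating the antiderivative F(x) = -4*x^5/5 - 3*x^4/2 - 2*x^2 - 6*x at the endpoints):
  F(1) − F(−1) = -103/10 − (33/10) = -68/5.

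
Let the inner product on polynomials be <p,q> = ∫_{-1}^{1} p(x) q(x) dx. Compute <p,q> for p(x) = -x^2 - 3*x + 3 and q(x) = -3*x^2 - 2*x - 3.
<p,q> = -84/5

Expand the product: p(x)·q(x) = 3*x^4 + 11*x^3 + 3*x - 9.
∫_{-1}^{1} of each monomial x^k gives [2/(k+1) if k even, 0 if k odd]. Integrating term-by-term (or equivalently evaluating the antiderivative F(x) = 3*x^5/5 + 11*x^4/4 + 3*x^2/2 - 9*x at the endpoints):
  F(1) − F(−1) = -83/20 − (253/20) = -84/5.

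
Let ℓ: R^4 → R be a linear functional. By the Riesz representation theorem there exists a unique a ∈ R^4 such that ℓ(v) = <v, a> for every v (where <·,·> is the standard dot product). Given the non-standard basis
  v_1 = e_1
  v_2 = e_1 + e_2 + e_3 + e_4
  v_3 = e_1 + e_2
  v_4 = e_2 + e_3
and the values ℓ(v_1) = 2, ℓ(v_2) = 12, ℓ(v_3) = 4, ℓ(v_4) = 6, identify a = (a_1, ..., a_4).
a = (2, 2, 4, 4)

Write a = (a_1, ..., a_4) in the standard basis. For each basis vector v_i, ℓ(v_i) = <v_i, a> is a linear equation in the a_j's. Collect the n equations into a matrix system V a = ℓ, where row i of V is v_i (expressed in the standard basis). Since V is invertible (lower-triangular with 1s on the diagonal, up to permutation), solve by back-substitution:
  V =
[[1, 0, 0, 0],
 [1, 1, 1, 1],
 [1, 1, 0, 0],
 [0, 1, 1, 0]]
  V a = (2, 12, 4, 6)
Solving gives a = (2, 2, 4, 4).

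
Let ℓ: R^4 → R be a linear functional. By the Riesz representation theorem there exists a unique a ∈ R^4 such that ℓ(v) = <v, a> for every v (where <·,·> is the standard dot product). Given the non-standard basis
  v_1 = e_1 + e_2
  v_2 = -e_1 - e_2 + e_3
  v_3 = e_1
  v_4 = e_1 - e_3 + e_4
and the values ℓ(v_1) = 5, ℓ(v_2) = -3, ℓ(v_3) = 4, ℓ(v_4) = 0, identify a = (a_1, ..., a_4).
a = (4, 1, 2, -2)

Write a = (a_1, ..., a_4) in the standard basis. For each basis vector v_i, ℓ(v_i) = <v_i, a> is a linear equation in the a_j's. Collect the n equations into a matrix system V a = ℓ, where row i of V is v_i (expressed in the standard basis). Since V is invertible (lower-triangular with 1s on the diagonal, up to permutation), solve by back-substitution:
  V =
[[1, 1, 0, 0],
 [-1, -1, 1, 0],
 [1, 0, 0, 0],
 [1, 0, -1, 1]]
  V a = (5, -3, 4, 0)
Solving gives a = (4, 1, 2, -2).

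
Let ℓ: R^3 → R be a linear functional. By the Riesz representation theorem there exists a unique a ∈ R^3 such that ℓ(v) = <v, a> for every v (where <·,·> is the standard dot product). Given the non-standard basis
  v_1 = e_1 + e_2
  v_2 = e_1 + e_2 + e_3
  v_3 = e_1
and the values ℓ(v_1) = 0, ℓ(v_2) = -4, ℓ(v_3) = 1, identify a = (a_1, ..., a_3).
a = (1, -1, -4)

Write a = (a_1, ..., a_3) in the standard basis. For each basis vector v_i, ℓ(v_i) = <v_i, a> is a linear equation in the a_j's. Collect the n equations into a matrix system V a = ℓ, where row i of V is v_i (expressed in the standard basis). Since V is invertible (lower-triangular with 1s on the diagonal, up to permutation), solve by back-substitution:
  V =
[[1, 1, 0],
 [1, 1, 1],
 [1, 0, 0]]
  V a = (0, -4, 1)
Solving gives a = (1, -1, -4).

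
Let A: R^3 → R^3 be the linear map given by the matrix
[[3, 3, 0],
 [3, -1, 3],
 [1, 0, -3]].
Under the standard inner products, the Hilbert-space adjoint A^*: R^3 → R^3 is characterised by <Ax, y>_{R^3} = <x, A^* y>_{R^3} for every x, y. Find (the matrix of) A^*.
A^* = A^T =
[[3, 3, 1],
 [3, -1, 0],
 [0, 3, -3]]

For real matrices with standard dot products, the defining identity <Ax, y> = <x, A^* y> gives (Ax)^T y = x^T (A^*) y, i.e. x^T A^T y = x^T (A^*) y. Since this holds for all x, y, we must have A^* = A^T. Therefore
A^* =
[[3, 3, 1],
 [3, -1, 0],
 [0, 3, -3]].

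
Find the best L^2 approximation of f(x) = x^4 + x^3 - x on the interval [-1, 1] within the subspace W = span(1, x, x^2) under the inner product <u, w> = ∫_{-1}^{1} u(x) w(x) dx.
g(x) = 6*x^2/7 - 2*x/5 - 3/35

The best approximation g ∈ W is the orthogonal projection of f onto W. Writing g = a_0 + a_1 x + a_2 x^2, the coefficients solve the normal equations G · a = b where
  G_{ij} = <φ_i, φ_j> and b_i = <f, φ_i>, with φ_0 = 1, φ_1 = x, φ_2 = x^2.
G =
  [2, 0, 2/3]
  [0, 2/3, 0]
  [2/3, 0, 2/5],
b = (2/5, -4/15, 2/7).
Solving gives a_0 = -3/35, a_1 = -2/5, a_2 = 6/7, so
  g(x) = 6*x^2/7 - 2*x/5 - 3/35.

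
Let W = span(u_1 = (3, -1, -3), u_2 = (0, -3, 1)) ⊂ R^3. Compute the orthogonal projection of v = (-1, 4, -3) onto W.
proj_W(v) = (6/19, 167/38, -69/38)

Set up U = [u_1 | ... | u_2] ∈ R^(3×2). The projector onto W = col(U) is P = U (U^T U)^(-1) U^T.
Compute U^T U =
  [19, 0]
  [0, 10],
and U^T v = (2, -15).
Solve U^T U · c = U^T v for the coefficients: c = (2/19, -3/2). The projection is proj_W(v) = U c.
Check: (v - proj_W(v)) · u_1 = 0  (should be 0).
Check: (v - proj_W(v)) · u_2 = 0  (should be 0).
Result: proj_W(v) = (6/19, 167/38, -69/38).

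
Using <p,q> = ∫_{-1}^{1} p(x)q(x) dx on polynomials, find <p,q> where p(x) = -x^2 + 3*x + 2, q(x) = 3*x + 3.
<p,q> = 16

Expand the product: p(x)·q(x) = -3*x^3 + 6*x^2 + 15*x + 6.
∫_{-1}^{1} of each monomial x^k gives [2/(k+1) if k even, 0 if k odd]. Integrating term-by-term (or equivalently evaluating the antiderivative F(x) = -3*x^4/4 + 2*x^3 + 15*x^2/2 + 6*x at the endpoints):
  F(1) − F(−1) = 59/4 − (-5/4) = 16.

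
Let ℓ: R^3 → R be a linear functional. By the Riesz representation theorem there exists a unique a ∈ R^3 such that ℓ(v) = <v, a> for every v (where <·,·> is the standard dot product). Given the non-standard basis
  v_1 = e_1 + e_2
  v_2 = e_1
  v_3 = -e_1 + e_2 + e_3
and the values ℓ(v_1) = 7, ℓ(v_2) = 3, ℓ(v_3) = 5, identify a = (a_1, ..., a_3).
a = (3, 4, 4)

Write a = (a_1, ..., a_3) in the standard basis. For each basis vector v_i, ℓ(v_i) = <v_i, a> is a linear equation in the a_j's. Collect the n equations into a matrix system V a = ℓ, where row i of V is v_i (expressed in the standard basis). Since V is invertible (lower-triangular with 1s on the diagonal, up to permutation), solve by back-substitution:
  V =
[[1, 1, 0],
 [1, 0, 0],
 [-1, 1, 1]]
  V a = (7, 3, 5)
Solving gives a = (3, 4, 4).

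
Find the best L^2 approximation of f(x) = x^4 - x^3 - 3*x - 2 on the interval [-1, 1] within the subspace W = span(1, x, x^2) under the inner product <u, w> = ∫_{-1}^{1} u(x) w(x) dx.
g(x) = 6*x^2/7 - 18*x/5 - 73/35

The best approximation g ∈ W is the orthogonal projection of f onto W. Writing g = a_0 + a_1 x + a_2 x^2, the coefficients solve the normal equations G · a = b where
  G_{ij} = <φ_i, φ_j> and b_i = <f, φ_i>, with φ_0 = 1, φ_1 = x, φ_2 = x^2.
G =
  [2, 0, 2/3]
  [0, 2/3, 0]
  [2/3, 0, 2/5],
b = (-18/5, -12/5, -22/21).
Solving gives a_0 = -73/35, a_1 = -18/5, a_2 = 6/7, so
  g(x) = 6*x^2/7 - 18*x/5 - 73/35.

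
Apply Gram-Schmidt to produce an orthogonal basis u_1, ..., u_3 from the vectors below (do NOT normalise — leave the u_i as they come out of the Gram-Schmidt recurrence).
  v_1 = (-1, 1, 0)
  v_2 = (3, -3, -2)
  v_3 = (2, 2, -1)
Orthogonal basis:
  u_1 = (-1, 1, 0)
  u_2 = (0, 0, -2)
  u_3 = (2, 2, 0)

Apply the Gram-Schmidt recurrence
  u_1 = v_1
  u_i = v_i − Σ_{j<i} ((v_i · u_j) / (u_j · u_j)) · u_j.

Step by step this gives:
  u_1 = (-1, 1, 0)
  u_2 = (0, 0, -2)
  u_3 = (2, 2, 0)

Orthogonality check:
  u_2 · u_1 = 0 (should be 0)
  u_3 · u_1 = 0 (should be 0)
  u_3 · u_2 = 0 (should be 0)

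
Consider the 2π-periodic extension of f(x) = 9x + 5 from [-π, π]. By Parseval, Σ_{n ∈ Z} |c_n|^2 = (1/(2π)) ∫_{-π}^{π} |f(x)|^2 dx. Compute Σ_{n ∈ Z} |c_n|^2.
Σ |c_n|^2 = 27π^2 + 25

Expand and integrate term by term over [-π, π]:
  ∫ (9x)^2 dx = 81·(2π^3/3); ∫ 2·9·(5)·x dx = 0 (odd integrand); ∫ 5^2 dx = 25·2π.
So (1/(2π)) ∫_{-π}^{π} (9x + 5)^2 dx = 81π^2/3 + 25 = 27π^2 + 25.
Parseval ⇒ Σ |c_n|^2 = 27π^2 + 25.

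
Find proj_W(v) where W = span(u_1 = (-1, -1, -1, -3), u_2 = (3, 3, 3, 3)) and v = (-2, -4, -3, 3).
proj_W(v) = (-3, -3, -3, 3)

Set up U = [u_1 | ... | u_2] ∈ R^(4×2). The projector onto W = col(U) is P = U (U^T U)^(-1) U^T.
Compute U^T U =
  [12, -18]
  [-18, 36],
and U^T v = (0, -18).
Solve U^T U · c = U^T v for the coefficients: c = (-3, -2). The projection is proj_W(v) = U c.
Check: (v - proj_W(v)) · u_1 = 0  (should be 0).
Check: (v - proj_W(v)) · u_2 = 0  (should be 0).
Result: proj_W(v) = (-3, -3, -3, 3).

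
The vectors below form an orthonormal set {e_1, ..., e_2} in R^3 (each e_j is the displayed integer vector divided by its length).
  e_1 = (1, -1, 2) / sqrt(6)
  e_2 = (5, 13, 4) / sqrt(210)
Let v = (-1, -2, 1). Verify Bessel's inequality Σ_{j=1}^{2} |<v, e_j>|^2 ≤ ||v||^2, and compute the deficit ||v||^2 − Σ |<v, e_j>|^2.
Σ |<v, e_j>|^2 = 174/35; ||v||^2 = 6; deficit = 36/35

Write each e_j = u_j / sqrt(<u_j, u_j>) where u_j is the displayed integer vector. Then <v, e_j> = <v, u_j> / sqrt(<u_j, u_j>), so |<v, e_j>|^2 = <v, u_j>^2 / <u_j, u_j>.
Coefficients: <v, e_1> = 3/sqrt(6), <v, e_2> = -27/sqrt(210).
Square and sum: Σ |<v, e_j>|^2 = 174/35.
Compute ||v||^2 = v·v = 6.
Deficit = 6 − 174/35 = 36/35 ≥ 0, confirming Bessel's inequality. (The deficit equals ||v − Σ <v,e_j> e_j||^2, the squared distance from v to span{e_j}.)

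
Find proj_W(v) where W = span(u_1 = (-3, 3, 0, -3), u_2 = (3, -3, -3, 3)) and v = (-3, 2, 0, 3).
proj_W(v) = (-2/3, 2/3, 0, -2/3)

Set up U = [u_1 | ... | u_2] ∈ R^(4×2). The projector onto W = col(U) is P = U (U^T U)^(-1) U^T.
Compute U^T U =
  [27, -27]
  [-27, 36],
and U^T v = (6, -6).
Solve U^T U · c = U^T v for the coefficients: c = (2/9, 0). The projection is proj_W(v) = U c.
Check: (v - proj_W(v)) · u_1 = 0  (should be 0).
Check: (v - proj_W(v)) · u_2 = 0  (should be 0).
Result: proj_W(v) = (-2/3, 2/3, 0, -2/3).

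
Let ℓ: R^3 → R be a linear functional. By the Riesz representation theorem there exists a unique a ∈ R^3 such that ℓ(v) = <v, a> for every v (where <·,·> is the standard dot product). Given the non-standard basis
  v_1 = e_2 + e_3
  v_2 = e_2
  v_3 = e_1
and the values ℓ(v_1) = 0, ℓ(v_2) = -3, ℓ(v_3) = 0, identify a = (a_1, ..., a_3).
a = (0, -3, 3)

Write a = (a_1, ..., a_3) in the standard basis. For each basis vector v_i, ℓ(v_i) = <v_i, a> is a linear equation in the a_j's. Collect the n equations into a matrix system V a = ℓ, where row i of V is v_i (expressed in the standard basis). Since V is invertible (lower-triangular with 1s on the diagonal, up to permutation), solve by back-substitution:
  V =
[[0, 1, 1],
 [0, 1, 0],
 [1, 0, 0]]
  V a = (0, -3, 0)
Solving gives a = (0, -3, 3).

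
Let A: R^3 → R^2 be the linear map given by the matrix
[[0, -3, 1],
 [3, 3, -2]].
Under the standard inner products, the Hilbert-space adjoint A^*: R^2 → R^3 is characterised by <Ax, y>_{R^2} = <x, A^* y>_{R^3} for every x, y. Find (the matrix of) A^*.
A^* = A^T =
[[0, 3],
 [-3, 3],
 [1, -2]]

For real matrices with standard dot products, the defining identity <Ax, y> = <x, A^* y> gives (Ax)^T y = x^T (A^*) y, i.e. x^T A^T y = x^T (A^*) y. Since this holds for all x, y, we must have A^* = A^T. Therefore
A^* =
[[0, 3],
 [-3, 3],
 [1, -2]].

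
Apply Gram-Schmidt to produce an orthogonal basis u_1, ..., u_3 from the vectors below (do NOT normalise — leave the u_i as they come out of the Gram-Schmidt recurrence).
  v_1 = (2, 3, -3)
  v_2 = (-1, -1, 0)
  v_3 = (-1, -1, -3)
Orthogonal basis:
  u_1 = (2, 3, -3)
  u_2 = (-6/11, -7/22, -15/22)
  u_3 = (9/19, -9/19, -3/19)

Apply the Gram-Schmidt recurrence
  u_1 = v_1
  u_i = v_i − Σ_{j<i} ((v_i · u_j) / (u_j · u_j)) · u_j.

Step by step this gives:
  u_1 = (2, 3, -3)
  u_2 = (-6/11, -7/22, -15/22)
  u_3 = (9/19, -9/19, -3/19)

Orthogonality check:
  u_2 · u_1 = 0 (should be 0)
  u_3 · u_1 = 0 (should be 0)
  u_3 · u_2 = 0 (should be 0)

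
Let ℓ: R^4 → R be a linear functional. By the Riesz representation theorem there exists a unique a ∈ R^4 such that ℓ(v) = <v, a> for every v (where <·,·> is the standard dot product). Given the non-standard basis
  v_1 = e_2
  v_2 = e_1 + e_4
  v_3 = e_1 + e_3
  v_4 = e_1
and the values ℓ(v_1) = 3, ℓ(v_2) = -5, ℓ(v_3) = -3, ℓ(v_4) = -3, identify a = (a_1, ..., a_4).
a = (-3, 3, 0, -2)

Write a = (a_1, ..., a_4) in the standard basis. For each basis vector v_i, ℓ(v_i) = <v_i, a> is a linear equation in the a_j's. Collect the n equations into a matrix system V a = ℓ, where row i of V is v_i (expressed in the standard basis). Since V is invertible (lower-triangular with 1s on the diagonal, up to permutation), solve by back-substitution:
  V =
[[0, 1, 0, 0],
 [1, 0, 0, 1],
 [1, 0, 1, 0],
 [1, 0, 0, 0]]
  V a = (3, -5, -3, -3)
Solving gives a = (-3, 3, 0, -2).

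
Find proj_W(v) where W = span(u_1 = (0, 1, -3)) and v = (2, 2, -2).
proj_W(v) = (0, 4/5, -12/5)

Set up U = [u_1 | ... | u_1] ∈ R^(3×1). The projector onto W = col(U) is P = U (U^T U)^(-1) U^T.
Compute U^T U =
  [10],
and U^T v = (8).
Solve U^T U · c = U^T v for the coefficients: c = (4/5). The projection is proj_W(v) = U c.
Check: (v - proj_W(v)) · u_1 = 0  (should be 0).
Result: proj_W(v) = (0, 4/5, -12/5).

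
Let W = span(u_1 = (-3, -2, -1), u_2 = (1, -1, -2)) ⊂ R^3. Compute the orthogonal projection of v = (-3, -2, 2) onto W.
proj_W(v) = (-294/83, -61/83, 91/83)

Set up U = [u_1 | ... | u_2] ∈ R^(3×2). The projector onto W = col(U) is P = U (U^T U)^(-1) U^T.
Compute U^T U =
  [14, 1]
  [1, 6],
and U^T v = (11, -5).
Solve U^T U · c = U^T v for the coefficients: c = (71/83, -81/83). The projection is proj_W(v) = U c.
Check: (v - proj_W(v)) · u_1 = 0  (should be 0).
Check: (v - proj_W(v)) · u_2 = 0  (should be 0).
Result: proj_W(v) = (-294/83, -61/83, 91/83).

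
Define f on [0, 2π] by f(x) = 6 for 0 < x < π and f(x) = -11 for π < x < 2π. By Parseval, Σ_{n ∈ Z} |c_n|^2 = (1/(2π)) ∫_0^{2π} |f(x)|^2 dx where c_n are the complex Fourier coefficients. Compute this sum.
Σ |c_n|^2 = 157/2

Parseval equates the L^2 energy of f (normalised by 1/(2π)) with the ℓ^2 sum of its Fourier coefficients: (1/(2π)) ∫_0^{2π} |f|^2 = Σ |c_n|^2.
Compute the left side: (1/(2π)) [∫_0^π 6^2 dx + ∫_π^{2π} (-11)^2 dx] = (1/(2π)) · (36π + 121π) = (36 + 121)/2 = 157/2.
So Σ_{n ∈ Z} |c_n|^2 = 157/2.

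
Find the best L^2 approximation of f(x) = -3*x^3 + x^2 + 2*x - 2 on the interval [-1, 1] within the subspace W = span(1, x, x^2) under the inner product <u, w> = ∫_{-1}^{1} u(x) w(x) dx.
g(x) = x^2 + x/5 - 2

The best approximation g ∈ W is the orthogonal projection of f onto W. Writing g = a_0 + a_1 x + a_2 x^2, the coefficients solve the normal equations G · a = b where
  G_{ij} = <φ_i, φ_j> and b_i = <f, φ_i>, with φ_0 = 1, φ_1 = x, φ_2 = x^2.
G =
  [2, 0, 2/3]
  [0, 2/3, 0]
  [2/3, 0, 2/5],
b = (-10/3, 2/15, -14/15).
Solving gives a_0 = -2, a_1 = 1/5, a_2 = 1, so
  g(x) = x^2 + x/5 - 2.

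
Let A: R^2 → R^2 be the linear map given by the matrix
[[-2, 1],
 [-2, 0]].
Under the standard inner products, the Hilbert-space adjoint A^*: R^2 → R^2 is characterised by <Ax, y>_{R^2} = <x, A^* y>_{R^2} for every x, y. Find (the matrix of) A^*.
A^* = A^T =
[[-2, -2],
 [1, 0]]

For real matrices with standard dot products, the defining identity <Ax, y> = <x, A^* y> gives (Ax)^T y = x^T (A^*) y, i.e. x^T A^T y = x^T (A^*) y. Since this holds for all x, y, we must have A^* = A^T. Therefore
A^* =
[[-2, -2],
 [1, 0]].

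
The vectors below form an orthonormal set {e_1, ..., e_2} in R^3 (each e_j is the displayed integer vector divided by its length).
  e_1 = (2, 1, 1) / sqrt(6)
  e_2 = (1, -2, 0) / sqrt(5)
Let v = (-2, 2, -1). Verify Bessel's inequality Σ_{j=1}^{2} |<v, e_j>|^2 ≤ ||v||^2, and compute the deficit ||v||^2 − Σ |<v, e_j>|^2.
Σ |<v, e_j>|^2 = 87/10; ||v||^2 = 9; deficit = 3/10

Write each e_j = u_j / sqrt(<u_j, u_j>) where u_j is the displayed integer vector. Then <v, e_j> = <v, u_j> / sqrt(<u_j, u_j>), so |<v, e_j>|^2 = <v, u_j>^2 / <u_j, u_j>.
Coefficients: <v, e_1> = -3/sqrt(6), <v, e_2> = -6/sqrt(5).
Square and sum: Σ |<v, e_j>|^2 = 87/10.
Compute ||v||^2 = v·v = 9.
Deficit = 9 − 87/10 = 3/10 ≥ 0, confirming Bessel's inequality. (The deficit equals ||v − Σ <v,e_j> e_j||^2, the squared distance from v to span{e_j}.)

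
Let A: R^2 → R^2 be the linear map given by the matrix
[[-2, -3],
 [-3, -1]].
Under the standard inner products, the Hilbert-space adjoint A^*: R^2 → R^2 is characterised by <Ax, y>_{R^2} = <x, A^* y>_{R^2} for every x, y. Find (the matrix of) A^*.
A^* = A^T =
[[-2, -3],
 [-3, -1]]

For real matrices with standard dot products, the defining identity <Ax, y> = <x, A^* y> gives (Ax)^T y = x^T (A^*) y, i.e. x^T A^T y = x^T (A^*) y. Since this holds for all x, y, we must have A^* = A^T. Therefore
A^* =
[[-2, -3],
 [-3, -1]].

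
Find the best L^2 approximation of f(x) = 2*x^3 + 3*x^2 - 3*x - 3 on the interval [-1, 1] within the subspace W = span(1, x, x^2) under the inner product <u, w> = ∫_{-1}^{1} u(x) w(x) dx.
g(x) = 3*x^2 - 9*x/5 - 3

The best approximation g ∈ W is the orthogonal projection of f onto W. Writing g = a_0 + a_1 x + a_2 x^2, the coefficients solve the normal equations G · a = b where
  G_{ij} = <φ_i, φ_j> and b_i = <f, φ_i>, with φ_0 = 1, φ_1 = x, φ_2 = x^2.
G =
  [2, 0, 2/3]
  [0, 2/3, 0]
  [2/3, 0, 2/5],
b = (-4, -6/5, -4/5).
Solving gives a_0 = -3, a_1 = -9/5, a_2 = 3, so
  g(x) = 3*x^2 - 9*x/5 - 3.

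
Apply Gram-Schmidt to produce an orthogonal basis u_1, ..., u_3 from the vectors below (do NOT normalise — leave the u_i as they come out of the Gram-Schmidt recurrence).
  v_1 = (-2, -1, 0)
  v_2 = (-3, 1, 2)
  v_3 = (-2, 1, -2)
Orthogonal basis:
  u_1 = (-2, -1, 0)
  u_2 = (-1, 2, 2)
  u_3 = (-4/5, 8/5, -2)

Apply the Gram-Schmidt recurrence
  u_1 = v_1
  u_i = v_i − Σ_{j<i} ((v_i · u_j) / (u_j · u_j)) · u_j.

Step by step this gives:
  u_1 = (-2, -1, 0)
  u_2 = (-1, 2, 2)
  u_3 = (-4/5, 8/5, -2)

Orthogonality check:
  u_2 · u_1 = 0 (should be 0)
  u_3 · u_1 = 0 (should be 0)
  u_3 · u_2 = 0 (should be 0)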